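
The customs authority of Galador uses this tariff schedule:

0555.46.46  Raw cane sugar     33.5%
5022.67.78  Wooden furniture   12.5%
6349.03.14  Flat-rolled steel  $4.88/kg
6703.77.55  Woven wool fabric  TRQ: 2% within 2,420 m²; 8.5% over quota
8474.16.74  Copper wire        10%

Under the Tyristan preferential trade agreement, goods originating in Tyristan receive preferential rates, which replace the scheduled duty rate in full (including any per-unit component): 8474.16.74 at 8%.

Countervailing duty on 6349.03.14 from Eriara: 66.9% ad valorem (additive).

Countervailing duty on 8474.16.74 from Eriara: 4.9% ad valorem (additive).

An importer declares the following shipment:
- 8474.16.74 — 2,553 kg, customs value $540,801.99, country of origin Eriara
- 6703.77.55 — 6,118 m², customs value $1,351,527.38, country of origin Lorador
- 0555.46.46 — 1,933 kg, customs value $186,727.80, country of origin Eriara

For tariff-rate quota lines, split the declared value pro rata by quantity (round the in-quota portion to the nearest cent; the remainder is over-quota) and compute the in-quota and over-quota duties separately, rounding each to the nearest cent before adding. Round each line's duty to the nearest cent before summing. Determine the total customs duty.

Line 1 (8474.16.74, Eriara, 2,553 kg, $540,801.99):
Base rate for 8474.16.74 is 10%.
8474.16.74 has an FTA preferential rate, but origin Eriara is not Tyristan; base rate stands.
Additional duty on 8474.16.74 from Eriara: +4.9%. Applied ad valorem rate: 10% + 4.9% = 14.9%.
Duty = $540,801.99 × 14.9% = $80,579.50.
Line 2 (6703.77.55, Lorador, 6,118 m², $1,351,527.38):
Code 6703.77.55 is under a tariff-rate quota (threshold 2,420 m²). In-quota: 2,420 m² at 2%; over-quota: 3,698 m² at 8.5%.
Pro-rata value split: in-quota = $1,351,527.38 × 2,420/6,118 = $534,602.20; over-quota = $1,351,527.38 − $534,602.20 = $816,925.18.
In-quota duty = $534,602.20 × 2% = $10,692.04. Over-quota duty = $816,925.18 × 8.5% = $69,438.64.
Line duty = $10,692.04 + $69,438.64 = $80,130.68.
Line 3 (0555.46.46, Eriara, 1,933 kg, $186,727.80):
Base rate for 0555.46.46 is 33.5%.
Duty = $186,727.80 × 33.5% = $62,553.81.
Total = $80,579.50 + $80,130.68 + $62,553.81 = $223,263.99.

$223,263.99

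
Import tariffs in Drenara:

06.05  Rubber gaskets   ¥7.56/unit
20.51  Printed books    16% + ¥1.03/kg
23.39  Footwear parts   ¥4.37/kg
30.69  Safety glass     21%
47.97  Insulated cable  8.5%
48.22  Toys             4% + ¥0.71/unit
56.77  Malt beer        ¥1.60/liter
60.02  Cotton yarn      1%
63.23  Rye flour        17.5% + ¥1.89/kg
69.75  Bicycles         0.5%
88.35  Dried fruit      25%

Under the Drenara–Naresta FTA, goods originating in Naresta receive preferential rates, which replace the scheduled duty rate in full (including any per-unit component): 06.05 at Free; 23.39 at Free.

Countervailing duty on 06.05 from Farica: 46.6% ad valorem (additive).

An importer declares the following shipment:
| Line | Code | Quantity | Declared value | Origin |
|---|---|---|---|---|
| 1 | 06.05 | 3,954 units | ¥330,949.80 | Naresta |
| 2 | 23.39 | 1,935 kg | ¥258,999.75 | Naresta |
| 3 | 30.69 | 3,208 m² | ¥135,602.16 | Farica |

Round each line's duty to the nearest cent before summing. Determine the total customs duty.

Line 1 (06.05, Naresta, 3,954 units, ¥330,949.80):
Base rate for 06.05 is ¥7.56/unit.
Origin Naresta qualifies under the Drenara–Naresta agreement and 06.05 is covered: preferential rate Free applies instead.
The additional-duty order on 06.05 targets Farica, not Naresta; it does not apply.
Duty = ¥330,949.80 × 0% = ¥0.00.
Line 2 (23.39, Naresta, 1,935 kg, ¥258,999.75):
Base rate for 23.39 is ¥4.37/kg.
Origin Naresta qualifies under the Drenara–Naresta agreement and 23.39 is covered: preferential rate Free applies instead.
Duty = ¥258,999.75 × 0% = ¥0.00.
Line 3 (30.69, Farica, 3,208 m², ¥135,602.16):
Base rate for 30.69 is 21%.
Duty = ¥135,602.16 × 21% = ¥28,476.45.
Total = ¥0.00 + ¥0.00 + ¥28,476.45 = ¥28,476.45.

¥28,476.45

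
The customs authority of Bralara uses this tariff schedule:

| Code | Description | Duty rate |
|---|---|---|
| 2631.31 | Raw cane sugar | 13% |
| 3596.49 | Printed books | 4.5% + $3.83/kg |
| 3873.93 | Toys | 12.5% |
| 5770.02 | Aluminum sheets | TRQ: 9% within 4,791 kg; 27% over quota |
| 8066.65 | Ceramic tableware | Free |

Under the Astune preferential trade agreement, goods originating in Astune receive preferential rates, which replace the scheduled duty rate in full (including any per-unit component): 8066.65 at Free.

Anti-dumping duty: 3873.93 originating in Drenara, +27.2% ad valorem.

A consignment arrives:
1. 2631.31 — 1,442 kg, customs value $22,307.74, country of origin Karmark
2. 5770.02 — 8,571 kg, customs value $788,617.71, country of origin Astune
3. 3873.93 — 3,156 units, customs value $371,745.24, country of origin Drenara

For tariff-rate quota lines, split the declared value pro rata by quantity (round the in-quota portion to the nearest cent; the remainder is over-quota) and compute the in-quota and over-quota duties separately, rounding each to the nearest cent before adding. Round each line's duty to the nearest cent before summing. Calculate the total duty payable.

Line 1 (2631.31, Karmark, 1,442 kg, $22,307.74):
Base rate for 2631.31 is 13%.
Duty = $22,307.74 × 13% = $2,900.01.
Line 2 (5770.02, Astune, 8,571 kg, $788,617.71):
Code 5770.02 is under a tariff-rate quota (threshold 4,791 kg). In-quota: 4,791 kg at 9%; over-quota: 3,780 kg at 27%.
Pro-rata value split: in-quota = $788,617.71 × 4,791/8,571 = $440,819.91; over-quota = $788,617.71 − $440,819.91 = $347,797.80.
In-quota duty = $440,819.91 × 9% = $39,673.79. Over-quota duty = $347,797.80 × 27% = $93,905.41.
Line duty = $39,673.79 + $93,905.41 = $133,579.20.
Line 3 (3873.93, Drenara, 3,156 units, $371,745.24):
Base rate for 3873.93 is 12.5%.
Additional duty on 3873.93 from Drenara: +27.2%. Applied ad valorem rate: 12.5% + 27.2% = 39.7%.
Duty = $371,745.24 × 39.7% = $147,582.86.
Total = $2,900.01 + $133,579.20 + $147,582.86 = $284,062.07.

$284,062.07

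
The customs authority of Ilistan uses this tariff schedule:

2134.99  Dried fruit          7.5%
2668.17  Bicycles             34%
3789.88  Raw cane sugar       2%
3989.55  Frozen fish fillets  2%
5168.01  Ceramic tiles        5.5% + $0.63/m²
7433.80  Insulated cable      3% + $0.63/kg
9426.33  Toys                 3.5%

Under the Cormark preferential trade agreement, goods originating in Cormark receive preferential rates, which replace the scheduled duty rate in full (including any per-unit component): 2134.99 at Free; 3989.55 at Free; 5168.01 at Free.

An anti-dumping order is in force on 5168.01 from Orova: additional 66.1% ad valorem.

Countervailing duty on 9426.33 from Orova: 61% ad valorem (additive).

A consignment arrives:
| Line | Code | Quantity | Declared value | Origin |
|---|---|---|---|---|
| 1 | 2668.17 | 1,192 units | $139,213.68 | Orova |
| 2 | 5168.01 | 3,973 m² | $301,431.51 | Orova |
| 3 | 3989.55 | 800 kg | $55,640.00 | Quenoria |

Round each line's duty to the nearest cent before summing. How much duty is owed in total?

$266,773.40

Line 1 (2668.17, Orova, 1,192 units, $139,213.68):
Base rate for 2668.17 is 34%.
Duty = $139,213.68 × 34% = $47,332.65.
Line 2 (5168.01, Orova, 3,973 m², $301,431.51):
Base rate for 5168.01 is 5.5% + $0.63/m².
5168.01 has an FTA preferential rate, but origin Orova is not Cormark; base rate stands.
Additional duty on 5168.01 from Orova: +66.1%. Applied ad valorem rate: 5.5% + 66.1% = 71.6%.
Duty = $301,431.51 × 71.6% + 3,973 × $0.63 = $218,327.95.
Line 3 (3989.55, Quenoria, 800 kg, $55,640.00):
Base rate for 3989.55 is 2%.
3989.55 has an FTA preferential rate, but origin Quenoria is not Cormark; base rate stands.
Duty = $55,640.00 × 2% = $1,112.80.
Total = $47,332.65 + $218,327.95 + $1,112.80 = $266,773.40.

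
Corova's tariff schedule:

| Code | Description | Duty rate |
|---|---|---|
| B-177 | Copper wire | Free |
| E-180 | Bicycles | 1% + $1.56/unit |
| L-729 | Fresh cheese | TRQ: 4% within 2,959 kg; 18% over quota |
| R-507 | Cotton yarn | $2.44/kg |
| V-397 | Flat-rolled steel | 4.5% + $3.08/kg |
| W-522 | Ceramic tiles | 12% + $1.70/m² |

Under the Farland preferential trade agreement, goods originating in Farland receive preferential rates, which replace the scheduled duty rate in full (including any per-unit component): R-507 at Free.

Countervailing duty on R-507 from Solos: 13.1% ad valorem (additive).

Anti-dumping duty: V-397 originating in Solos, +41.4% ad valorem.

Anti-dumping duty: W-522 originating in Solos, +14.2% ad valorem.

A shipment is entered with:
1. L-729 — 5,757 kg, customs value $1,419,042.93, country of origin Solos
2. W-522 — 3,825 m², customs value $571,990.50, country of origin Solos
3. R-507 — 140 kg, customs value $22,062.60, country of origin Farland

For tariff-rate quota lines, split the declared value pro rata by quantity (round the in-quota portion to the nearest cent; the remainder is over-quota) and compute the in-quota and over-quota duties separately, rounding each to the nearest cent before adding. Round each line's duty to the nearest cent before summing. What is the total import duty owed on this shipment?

$309,680.79

Line 1 (L-729, Solos, 5,757 kg, $1,419,042.93):
Code L-729 is under a tariff-rate quota (threshold 2,959 kg). In-quota: 2,959 kg at 4%; over-quota: 2,798 kg at 18%.
Pro-rata value split: in-quota = $1,419,042.93 × 2,959/5,757 = $729,363.91; over-quota = $1,419,042.93 − $729,363.91 = $689,679.02.
In-quota duty = $729,363.91 × 4% = $29,174.56. Over-quota duty = $689,679.02 × 18% = $124,142.22.
Line duty = $29,174.56 + $124,142.22 = $153,316.78.
Line 2 (W-522, Solos, 3,825 m², $571,990.50):
Base rate for W-522 is 12% + $1.70/m².
Additional duty on W-522 from Solos: +14.2%. Applied ad valorem rate: 12% + 14.2% = 26.2%.
Duty = $571,990.50 × 26.2% + 3,825 × $1.70 = $156,364.01.
Line 3 (R-507, Farland, 140 kg, $22,062.60):
Base rate for R-507 is $2.44/kg.
Origin Farland qualifies under the Corova–Farland agreement and R-507 is covered: preferential rate Free applies instead.
The additional-duty order on R-507 targets Solos, not Farland; it does not apply.
Duty = $22,062.60 × 0% = $0.00.
Total = $153,316.78 + $156,364.01 + $0.00 = $309,680.79.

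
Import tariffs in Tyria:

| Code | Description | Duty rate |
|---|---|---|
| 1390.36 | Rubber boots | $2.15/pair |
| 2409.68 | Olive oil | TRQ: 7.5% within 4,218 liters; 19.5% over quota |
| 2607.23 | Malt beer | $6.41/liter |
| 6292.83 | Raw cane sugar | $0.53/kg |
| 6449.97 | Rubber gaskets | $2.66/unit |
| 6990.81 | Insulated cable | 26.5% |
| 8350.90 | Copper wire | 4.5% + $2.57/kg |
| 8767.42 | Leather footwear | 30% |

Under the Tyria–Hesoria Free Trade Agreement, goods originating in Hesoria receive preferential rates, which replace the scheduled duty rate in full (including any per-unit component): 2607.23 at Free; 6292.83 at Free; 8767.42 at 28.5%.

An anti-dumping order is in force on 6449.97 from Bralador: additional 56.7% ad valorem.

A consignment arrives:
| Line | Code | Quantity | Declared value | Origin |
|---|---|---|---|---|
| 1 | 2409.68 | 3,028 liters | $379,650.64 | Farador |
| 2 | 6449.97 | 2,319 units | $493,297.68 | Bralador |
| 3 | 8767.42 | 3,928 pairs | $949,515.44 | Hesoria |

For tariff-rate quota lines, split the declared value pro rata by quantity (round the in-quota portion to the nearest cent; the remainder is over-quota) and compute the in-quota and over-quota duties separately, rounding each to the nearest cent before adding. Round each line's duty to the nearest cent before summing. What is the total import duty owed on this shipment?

Line 1 (2409.68, Farador, 3,028 liters, $379,650.64):
Code 2409.68 is under a tariff-rate quota (threshold 4,218 liters). Quantity 3,028 liters is within the quota, so the in-quota rate 7.5% applies to the full value.
Duty = $379,650.64 × 7.5% = $28,473.80.
Line 2 (6449.97, Bralador, 2,319 units, $493,297.68):
Base rate for 6449.97 is $2.66/unit.
Additional duty on 6449.97 from Bralador: +56.7% ad valorem. Applied ad valorem rate = 56.7%.
Duty = $493,297.68 × 56.7% + 2,319 × $2.66 = $285,868.32.
Line 3 (8767.42, Hesoria, 3,928 pairs, $949,515.44):
Base rate for 8767.42 is 30%.
Origin Hesoria qualifies under the Tyria–Hesoria agreement and 8767.42 is covered: preferential rate 28.5% applies instead.
Duty = $949,515.44 × 28.5% = $270,611.90.
Total = $28,473.80 + $285,868.32 + $270,611.90 = $584,954.02.

$584,954.02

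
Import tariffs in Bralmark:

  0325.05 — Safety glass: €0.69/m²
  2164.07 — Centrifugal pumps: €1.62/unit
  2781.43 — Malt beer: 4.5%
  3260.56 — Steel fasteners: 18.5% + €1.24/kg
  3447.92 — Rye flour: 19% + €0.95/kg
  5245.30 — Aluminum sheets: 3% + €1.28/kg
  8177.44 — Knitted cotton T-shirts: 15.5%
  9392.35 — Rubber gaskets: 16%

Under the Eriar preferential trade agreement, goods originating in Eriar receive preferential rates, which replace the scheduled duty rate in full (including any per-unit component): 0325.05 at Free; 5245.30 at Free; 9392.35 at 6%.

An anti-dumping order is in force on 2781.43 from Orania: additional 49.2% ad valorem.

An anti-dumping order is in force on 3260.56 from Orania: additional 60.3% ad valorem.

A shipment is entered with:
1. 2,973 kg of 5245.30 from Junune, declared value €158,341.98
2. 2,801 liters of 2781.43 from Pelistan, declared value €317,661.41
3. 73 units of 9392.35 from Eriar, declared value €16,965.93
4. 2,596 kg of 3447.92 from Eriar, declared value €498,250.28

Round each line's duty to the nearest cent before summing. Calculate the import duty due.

Line 1 (5245.30, Junune, 2,973 kg, €158,341.98):
Base rate for 5245.30 is 3% + €1.28/kg.
5245.30 has an FTA preferential rate, but origin Junune is not Eriar; base rate stands.
Duty = €158,341.98 × 3% + 2,973 × €1.28 = €8,555.70.
Line 2 (2781.43, Pelistan, 2,801 liters, €317,661.41):
Base rate for 2781.43 is 4.5%.
The additional-duty order on 2781.43 targets Orania, not Pelistan; it does not apply.
Duty = €317,661.41 × 4.5% = €14,294.76.
Line 3 (9392.35, Eriar, 73 units, €16,965.93):
Base rate for 9392.35 is 16%.
Origin Eriar qualifies under the Bralmark–Eriar agreement and 9392.35 is covered: preferential rate 6% applies instead.
Duty = €16,965.93 × 6% = €1,017.96.
Line 4 (3447.92, Eriar, 2,596 kg, €498,250.28):
Base rate for 3447.92 is 19% + €0.95/kg.
Origin Eriar is the FTA partner but 3447.92 is not on the preference list; base rate stands.
Duty = €498,250.28 × 19% + 2,596 × €0.95 = €97,133.75.
Total = €8,555.70 + €14,294.76 + €1,017.96 + €97,133.75 = €121,002.17.

€121,002.17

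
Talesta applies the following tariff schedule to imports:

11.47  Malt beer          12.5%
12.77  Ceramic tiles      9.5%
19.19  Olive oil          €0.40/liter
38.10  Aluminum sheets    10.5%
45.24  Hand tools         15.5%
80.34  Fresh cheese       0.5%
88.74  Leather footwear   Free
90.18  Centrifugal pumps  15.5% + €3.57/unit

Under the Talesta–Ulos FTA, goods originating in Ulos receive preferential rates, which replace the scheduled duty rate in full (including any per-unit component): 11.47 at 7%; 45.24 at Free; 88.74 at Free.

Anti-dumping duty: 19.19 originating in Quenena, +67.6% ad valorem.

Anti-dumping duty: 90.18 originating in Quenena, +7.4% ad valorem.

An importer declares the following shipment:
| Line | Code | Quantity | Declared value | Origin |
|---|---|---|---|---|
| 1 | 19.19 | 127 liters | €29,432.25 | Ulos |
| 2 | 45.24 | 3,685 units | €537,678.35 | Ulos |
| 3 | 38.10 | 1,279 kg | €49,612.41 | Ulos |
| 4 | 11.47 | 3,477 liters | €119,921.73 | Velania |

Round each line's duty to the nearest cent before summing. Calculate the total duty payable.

Line 1 (19.19, Ulos, 127 liters, €29,432.25):
Base rate for 19.19 is €0.40/liter.
Origin Ulos is the FTA partner but 19.19 is not on the preference list; base rate stands.
The additional-duty order on 19.19 targets Quenena, not Ulos; it does not apply.
Duty = 127 × €0.40 = €50.80.
Line 2 (45.24, Ulos, 3,685 units, €537,678.35):
Base rate for 45.24 is 15.5%.
Origin Ulos qualifies under the Talesta–Ulos agreement and 45.24 is covered: preferential rate Free applies instead.
Duty = €537,678.35 × 0% = €0.00.
Line 3 (38.10, Ulos, 1,279 kg, €49,612.41):
Base rate for 38.10 is 10.5%.
Origin Ulos is the FTA partner but 38.10 is not on the preference list; base rate stands.
Duty = €49,612.41 × 10.5% = €5,209.30.
Line 4 (11.47, Velania, 3,477 liters, €119,921.73):
Base rate for 11.47 is 12.5%.
11.47 has an FTA preferential rate, but origin Velania is not Ulos; base rate stands.
Duty = €119,921.73 × 12.5% = €14,990.22.
Total = €50.80 + €0.00 + €5,209.30 + €14,990.22 = €20,250.32.

€20,250.32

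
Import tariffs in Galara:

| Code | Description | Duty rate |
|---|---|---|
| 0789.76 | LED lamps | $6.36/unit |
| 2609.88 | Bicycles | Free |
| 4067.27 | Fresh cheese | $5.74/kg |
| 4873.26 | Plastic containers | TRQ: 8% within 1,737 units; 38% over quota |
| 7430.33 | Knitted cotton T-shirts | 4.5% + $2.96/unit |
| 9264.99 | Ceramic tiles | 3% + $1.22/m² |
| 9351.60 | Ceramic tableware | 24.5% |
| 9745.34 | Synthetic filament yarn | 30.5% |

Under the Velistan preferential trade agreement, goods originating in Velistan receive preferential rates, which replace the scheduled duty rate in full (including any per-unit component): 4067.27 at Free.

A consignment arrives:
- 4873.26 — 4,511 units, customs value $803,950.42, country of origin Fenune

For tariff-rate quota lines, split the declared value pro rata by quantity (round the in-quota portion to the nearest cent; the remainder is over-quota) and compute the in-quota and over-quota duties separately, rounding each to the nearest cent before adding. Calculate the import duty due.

$212,630.72

Line 1 (4873.26, Fenune, 4,511 units, $803,950.42):
Code 4873.26 is under a tariff-rate quota (threshold 1,737 units). In-quota: 1,737 units at 8%; over-quota: 2,774 units at 38%.
Pro-rata value split: in-quota = $803,950.42 × 1,737/4,511 = $309,568.14; over-quota = $803,950.42 − $309,568.14 = $494,382.28.
In-quota duty = $309,568.14 × 8% = $24,765.45. Over-quota duty = $494,382.28 × 38% = $187,865.27.
Line duty = $24,765.45 + $187,865.27 = $212,630.72.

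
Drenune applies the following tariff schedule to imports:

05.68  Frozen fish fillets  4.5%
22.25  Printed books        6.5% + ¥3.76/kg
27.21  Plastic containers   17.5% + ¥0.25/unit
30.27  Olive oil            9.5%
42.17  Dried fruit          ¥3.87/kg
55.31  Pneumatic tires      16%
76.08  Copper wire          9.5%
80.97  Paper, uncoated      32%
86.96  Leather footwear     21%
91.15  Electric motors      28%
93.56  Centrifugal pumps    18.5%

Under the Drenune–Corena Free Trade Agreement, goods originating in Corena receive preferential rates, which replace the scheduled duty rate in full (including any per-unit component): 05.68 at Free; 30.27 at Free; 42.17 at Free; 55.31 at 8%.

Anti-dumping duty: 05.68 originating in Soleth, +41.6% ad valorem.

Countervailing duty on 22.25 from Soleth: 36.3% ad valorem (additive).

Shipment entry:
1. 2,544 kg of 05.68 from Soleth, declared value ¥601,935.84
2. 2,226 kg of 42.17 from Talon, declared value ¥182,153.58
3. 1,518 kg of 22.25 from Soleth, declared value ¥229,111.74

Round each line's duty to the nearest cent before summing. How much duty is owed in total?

¥389,874.54

Line 1 (05.68, Soleth, 2,544 kg, ¥601,935.84):
Base rate for 05.68 is 4.5%.
05.68 has an FTA preferential rate, but origin Soleth is not Corena; base rate stands.
Additional duty on 05.68 from Soleth: +41.6%. Applied ad valorem rate: 4.5% + 41.6% = 46.1%.
Duty = ¥601,935.84 × 46.1% = ¥277,492.42.
Line 2 (42.17, Talon, 2,226 kg, ¥182,153.58):
Base rate for 42.17 is ¥3.87/kg.
42.17 has an FTA preferential rate, but origin Talon is not Corena; base rate stands.
Duty = 2,226 × ¥3.87 = ¥8,614.62.
Line 3 (22.25, Soleth, 1,518 kg, ¥229,111.74):
Base rate for 22.25 is 6.5% + ¥3.76/kg.
Additional duty on 22.25 from Soleth: +36.3%. Applied ad valorem rate: 6.5% + 36.3% = 42.8%.
Duty = ¥229,111.74 × 42.8% + 1,518 × ¥3.76 = ¥103,767.50.
Total = ¥277,492.42 + ¥8,614.62 + ¥103,767.50 = ¥389,874.54.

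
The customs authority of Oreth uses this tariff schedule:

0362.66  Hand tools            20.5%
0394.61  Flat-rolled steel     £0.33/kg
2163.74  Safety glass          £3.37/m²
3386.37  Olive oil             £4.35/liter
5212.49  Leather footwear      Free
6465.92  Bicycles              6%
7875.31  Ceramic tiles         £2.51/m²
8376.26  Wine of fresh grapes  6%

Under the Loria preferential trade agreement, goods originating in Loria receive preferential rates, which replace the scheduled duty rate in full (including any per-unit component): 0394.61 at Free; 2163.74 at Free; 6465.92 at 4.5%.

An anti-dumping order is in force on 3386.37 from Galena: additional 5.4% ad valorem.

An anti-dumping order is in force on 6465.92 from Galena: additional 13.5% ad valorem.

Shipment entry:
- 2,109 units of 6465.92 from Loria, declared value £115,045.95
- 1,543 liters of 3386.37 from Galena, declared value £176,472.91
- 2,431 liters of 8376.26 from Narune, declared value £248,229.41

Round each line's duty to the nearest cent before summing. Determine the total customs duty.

£36,312.42

Line 1 (6465.92, Loria, 2,109 units, £115,045.95):
Base rate for 6465.92 is 6%.
Origin Loria qualifies under the Oreth–Loria agreement and 6465.92 is covered: preferential rate 4.5% applies instead.
The additional-duty order on 6465.92 targets Galena, not Loria; it does not apply.
Duty = £115,045.95 × 4.5% = £5,177.07.
Line 2 (3386.37, Galena, 1,543 liters, £176,472.91):
Base rate for 3386.37 is £4.35/liter.
Additional duty on 3386.37 from Galena: +5.4% ad valorem. Applied ad valorem rate = 5.4%.
Duty = £176,472.91 × 5.4% + 1,543 × £4.35 = £16,241.59.
Line 3 (8376.26, Narune, 2,431 liters, £248,229.41):
Base rate for 8376.26 is 6%.
Duty = £248,229.41 × 6% = £14,893.76.
Total = £5,177.07 + £16,241.59 + £14,893.76 = £36,312.42.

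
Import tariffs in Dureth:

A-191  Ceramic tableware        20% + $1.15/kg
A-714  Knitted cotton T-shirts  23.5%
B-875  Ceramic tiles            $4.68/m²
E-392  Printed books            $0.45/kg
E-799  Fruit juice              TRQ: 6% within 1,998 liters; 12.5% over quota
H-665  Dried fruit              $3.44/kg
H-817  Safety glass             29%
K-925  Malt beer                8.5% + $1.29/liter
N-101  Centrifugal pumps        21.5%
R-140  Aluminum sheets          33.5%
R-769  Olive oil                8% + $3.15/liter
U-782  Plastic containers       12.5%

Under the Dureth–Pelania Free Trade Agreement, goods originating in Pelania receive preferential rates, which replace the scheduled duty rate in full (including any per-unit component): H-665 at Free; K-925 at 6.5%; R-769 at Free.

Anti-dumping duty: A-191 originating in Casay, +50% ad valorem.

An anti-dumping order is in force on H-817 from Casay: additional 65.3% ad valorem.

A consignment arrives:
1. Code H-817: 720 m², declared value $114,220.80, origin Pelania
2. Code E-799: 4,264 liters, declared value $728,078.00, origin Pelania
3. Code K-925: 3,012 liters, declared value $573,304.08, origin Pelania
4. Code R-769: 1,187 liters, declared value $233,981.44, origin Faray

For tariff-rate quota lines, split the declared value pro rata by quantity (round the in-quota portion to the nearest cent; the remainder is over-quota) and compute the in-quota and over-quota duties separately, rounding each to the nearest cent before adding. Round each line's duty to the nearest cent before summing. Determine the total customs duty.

$161,680.82

Line 1 (H-817, Pelania, 720 m², $114,220.80):
Base rate for H-817 is 29%.
Origin Pelania is the FTA partner but H-817 is not on the preference list; base rate stands.
The additional-duty order on H-817 targets Casay, not Pelania; it does not apply.
Duty = $114,220.80 × 29% = $33,124.03.
Line 2 (E-799, Pelania, 4,264 liters, $728,078.00):
Code E-799 is under a tariff-rate quota (threshold 1,998 liters). In-quota: 1,998 liters at 6%; over-quota: 2,266 liters at 12.5%.
Pro-rata value split: in-quota = $728,078.00 × 1,998/4,264 = $341,158.50; over-quota = $728,078.00 − $341,158.50 = $386,919.50.
In-quota duty = $341,158.50 × 6% = $20,469.51. Over-quota duty = $386,919.50 × 12.5% = $48,364.94.
Line duty = $20,469.51 + $48,364.94 = $68,834.45.
Line 3 (K-925, Pelania, 3,012 liters, $573,304.08):
Base rate for K-925 is 8.5% + $1.29/liter.
Origin Pelania qualifies under the Dureth–Pelania agreement and K-925 is covered: preferential rate 6.5% applies instead.
Duty = $573,304.08 × 6.5% = $37,264.77.
Line 4 (R-769, Faray, 1,187 liters, $233,981.44):
Base rate for R-769 is 8% + $3.15/liter.
R-769 has an FTA preferential rate, but origin Faray is not Pelania; base rate stands.
Duty = $233,981.44 × 8% + 1,187 × $3.15 = $22,457.57.
Total = $33,124.03 + $68,834.45 + $37,264.77 + $22,457.57 = $161,680.82.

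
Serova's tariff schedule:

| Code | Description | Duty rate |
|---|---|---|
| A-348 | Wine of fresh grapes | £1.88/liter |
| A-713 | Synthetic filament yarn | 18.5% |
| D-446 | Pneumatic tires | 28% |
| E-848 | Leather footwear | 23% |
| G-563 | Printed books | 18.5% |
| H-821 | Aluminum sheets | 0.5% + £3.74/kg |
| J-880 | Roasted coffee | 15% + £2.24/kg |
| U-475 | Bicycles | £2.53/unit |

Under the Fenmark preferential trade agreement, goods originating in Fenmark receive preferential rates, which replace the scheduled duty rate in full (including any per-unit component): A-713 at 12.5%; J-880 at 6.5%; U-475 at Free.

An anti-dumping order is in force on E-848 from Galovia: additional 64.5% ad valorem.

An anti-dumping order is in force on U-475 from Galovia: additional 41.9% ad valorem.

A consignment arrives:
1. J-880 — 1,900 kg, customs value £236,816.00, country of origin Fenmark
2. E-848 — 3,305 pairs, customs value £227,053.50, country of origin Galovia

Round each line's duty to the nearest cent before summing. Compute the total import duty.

Line 1 (J-880, Fenmark, 1,900 kg, £236,816.00):
Base rate for J-880 is 15% + £2.24/kg.
Origin Fenmark qualifies under the Serova–Fenmark agreement and J-880 is covered: preferential rate 6.5% applies instead.
Duty = £236,816.00 × 6.5% = £15,393.04.
Line 2 (E-848, Galovia, 3,305 pairs, £227,053.50):
Base rate for E-848 is 23%.
Additional duty on E-848 from Galovia: +64.5%. Applied ad valorem rate: 23% + 64.5% = 87.5%.
Duty = £227,053.50 × 87.5% = £198,671.81.
Total = £15,393.04 + £198,671.81 = £214,064.85.

£214,064.85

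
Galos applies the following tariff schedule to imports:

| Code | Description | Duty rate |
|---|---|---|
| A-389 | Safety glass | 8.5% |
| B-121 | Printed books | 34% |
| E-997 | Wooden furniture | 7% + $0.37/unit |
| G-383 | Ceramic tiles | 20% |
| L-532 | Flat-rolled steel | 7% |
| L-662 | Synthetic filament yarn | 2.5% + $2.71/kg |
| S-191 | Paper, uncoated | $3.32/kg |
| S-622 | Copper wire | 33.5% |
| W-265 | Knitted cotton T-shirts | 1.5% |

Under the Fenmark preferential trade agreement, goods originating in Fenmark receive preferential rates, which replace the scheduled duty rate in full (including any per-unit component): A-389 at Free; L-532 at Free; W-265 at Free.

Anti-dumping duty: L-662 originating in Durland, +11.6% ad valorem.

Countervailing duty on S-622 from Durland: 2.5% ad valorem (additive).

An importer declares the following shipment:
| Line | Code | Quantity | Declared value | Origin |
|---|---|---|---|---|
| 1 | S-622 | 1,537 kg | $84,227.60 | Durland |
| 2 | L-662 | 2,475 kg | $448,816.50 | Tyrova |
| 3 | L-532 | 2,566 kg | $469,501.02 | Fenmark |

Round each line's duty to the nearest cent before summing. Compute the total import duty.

$48,249.60

Line 1 (S-622, Durland, 1,537 kg, $84,227.60):
Base rate for S-622 is 33.5%.
Additional duty on S-622 from Durland: +2.5%. Applied ad valorem rate: 33.5% + 2.5% = 36%.
Duty = $84,227.60 × 36% = $30,321.94.
Line 2 (L-662, Tyrova, 2,475 kg, $448,816.50):
Base rate for L-662 is 2.5% + $2.71/kg.
The additional-duty order on L-662 targets Durland, not Tyrova; it does not apply.
Duty = $448,816.50 × 2.5% + 2,475 × $2.71 = $17,927.66.
Line 3 (L-532, Fenmark, 2,566 kg, $469,501.02):
Base rate for L-532 is 7%.
Origin Fenmark qualifies under the Galos–Fenmark agreement and L-532 is covered: preferential rate Free applies instead.
Duty = $469,501.02 × 0% = $0.00.
Total = $30,321.94 + $17,927.66 + $0.00 = $48,249.60.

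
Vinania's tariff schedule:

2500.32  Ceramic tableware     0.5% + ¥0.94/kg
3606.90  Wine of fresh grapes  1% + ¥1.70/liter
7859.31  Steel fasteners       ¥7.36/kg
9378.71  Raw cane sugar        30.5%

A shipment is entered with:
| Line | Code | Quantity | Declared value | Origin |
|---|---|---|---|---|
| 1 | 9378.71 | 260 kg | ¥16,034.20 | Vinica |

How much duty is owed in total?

Line 1 (9378.71, Vinica, 260 kg, ¥16,034.20):
Base rate for 9378.71 is 30.5%.
Duty = ¥16,034.20 × 30.5% = ¥4,890.43.

¥4,890.43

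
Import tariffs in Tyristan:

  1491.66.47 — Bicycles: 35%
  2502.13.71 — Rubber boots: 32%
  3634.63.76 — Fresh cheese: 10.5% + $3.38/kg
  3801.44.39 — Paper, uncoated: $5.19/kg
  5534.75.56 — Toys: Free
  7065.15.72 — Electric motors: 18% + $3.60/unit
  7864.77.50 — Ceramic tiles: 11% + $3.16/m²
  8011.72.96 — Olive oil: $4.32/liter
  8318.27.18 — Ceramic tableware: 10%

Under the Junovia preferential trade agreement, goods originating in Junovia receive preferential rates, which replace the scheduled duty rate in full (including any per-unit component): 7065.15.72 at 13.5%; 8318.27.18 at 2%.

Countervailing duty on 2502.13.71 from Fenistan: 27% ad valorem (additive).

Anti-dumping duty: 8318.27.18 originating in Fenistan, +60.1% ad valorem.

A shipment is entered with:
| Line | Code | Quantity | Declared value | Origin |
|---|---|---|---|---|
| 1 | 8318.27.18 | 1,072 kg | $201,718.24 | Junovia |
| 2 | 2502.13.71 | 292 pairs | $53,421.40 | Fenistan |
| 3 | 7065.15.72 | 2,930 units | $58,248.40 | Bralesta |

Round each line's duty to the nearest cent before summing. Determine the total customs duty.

$56,585.70

Line 1 (8318.27.18, Junovia, 1,072 kg, $201,718.24):
Base rate for 8318.27.18 is 10%.
Origin Junovia qualifies under the Tyristan–Junovia agreement and 8318.27.18 is covered: preferential rate 2% applies instead.
The additional-duty order on 8318.27.18 targets Fenistan, not Junovia; it does not apply.
Duty = $201,718.24 × 2% = $4,034.36.
Line 2 (2502.13.71, Fenistan, 292 pairs, $53,421.40):
Base rate for 2502.13.71 is 32%.
Additional duty on 2502.13.71 from Fenistan: +27%. Applied ad valorem rate: 32% + 27% = 59%.
Duty = $53,421.40 × 59% = $31,518.63.
Line 3 (7065.15.72, Bralesta, 2,930 units, $58,248.40):
Base rate for 7065.15.72 is 18% + $3.60/unit.
7065.15.72 has an FTA preferential rate, but origin Bralesta is not Junovia; base rate stands.
Duty = $58,248.40 × 18% + 2,930 × $3.60 = $21,032.71.
Total = $4,034.36 + $31,518.63 + $21,032.71 = $56,585.70.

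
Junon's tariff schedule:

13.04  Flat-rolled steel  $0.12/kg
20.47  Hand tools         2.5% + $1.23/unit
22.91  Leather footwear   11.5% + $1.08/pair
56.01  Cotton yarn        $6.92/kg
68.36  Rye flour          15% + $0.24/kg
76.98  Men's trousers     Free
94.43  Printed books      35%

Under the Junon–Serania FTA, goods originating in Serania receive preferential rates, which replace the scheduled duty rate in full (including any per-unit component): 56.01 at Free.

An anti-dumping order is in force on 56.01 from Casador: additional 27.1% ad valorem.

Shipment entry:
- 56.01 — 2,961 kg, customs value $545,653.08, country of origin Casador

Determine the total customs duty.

$168,362.10

Line 1 (56.01, Casador, 2,961 kg, $545,653.08):
Base rate for 56.01 is $6.92/kg.
56.01 has an FTA preferential rate, but origin Casador is not Serania; base rate stands.
Additional duty on 56.01 from Casador: +27.1% ad valorem. Applied ad valorem rate = 27.1%.
Duty = $545,653.08 × 27.1% + 2,961 × $6.92 = $168,362.10.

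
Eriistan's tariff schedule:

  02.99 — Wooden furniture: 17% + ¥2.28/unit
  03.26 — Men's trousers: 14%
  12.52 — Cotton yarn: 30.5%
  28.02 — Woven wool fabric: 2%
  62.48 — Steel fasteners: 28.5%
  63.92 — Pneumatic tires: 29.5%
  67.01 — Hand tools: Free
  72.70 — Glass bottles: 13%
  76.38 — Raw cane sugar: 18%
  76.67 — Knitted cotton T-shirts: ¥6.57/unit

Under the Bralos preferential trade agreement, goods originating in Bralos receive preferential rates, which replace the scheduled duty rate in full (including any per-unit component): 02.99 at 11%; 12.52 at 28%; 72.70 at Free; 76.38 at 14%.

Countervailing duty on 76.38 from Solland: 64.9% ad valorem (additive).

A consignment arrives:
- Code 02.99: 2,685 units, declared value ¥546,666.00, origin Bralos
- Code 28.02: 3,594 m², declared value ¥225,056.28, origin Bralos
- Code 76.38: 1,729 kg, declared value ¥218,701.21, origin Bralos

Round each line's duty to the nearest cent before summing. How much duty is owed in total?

Line 1 (02.99, Bralos, 2,685 units, ¥546,666.00):
Base rate for 02.99 is 17% + ¥2.28/unit.
Origin Bralos qualifies under the Eriistan–Bralos agreement and 02.99 is covered: preferential rate 11% applies instead.
Duty = ¥546,666.00 × 11% = ¥60,133.26.
Line 2 (28.02, Bralos, 3,594 m², ¥225,056.28):
Base rate for 28.02 is 2%.
Origin Bralos is the FTA partner but 28.02 is not on the preference list; base rate stands.
Duty = ¥225,056.28 × 2% = ¥4,501.13.
Line 3 (76.38, Bralos, 1,729 kg, ¥218,701.21):
Base rate for 76.38 is 18%.
Origin Bralos qualifies under the Eriistan–Bralos agreement and 76.38 is covered: preferential rate 14% applies instead.
The additional-duty order on 76.38 targets Solland, not Bralos; it does not apply.
Duty = ¥218,701.21 × 14% = ¥30,618.17.
Total = ¥60,133.26 + ¥4,501.13 + ¥30,618.17 = ¥95,252.56.

¥95,252.56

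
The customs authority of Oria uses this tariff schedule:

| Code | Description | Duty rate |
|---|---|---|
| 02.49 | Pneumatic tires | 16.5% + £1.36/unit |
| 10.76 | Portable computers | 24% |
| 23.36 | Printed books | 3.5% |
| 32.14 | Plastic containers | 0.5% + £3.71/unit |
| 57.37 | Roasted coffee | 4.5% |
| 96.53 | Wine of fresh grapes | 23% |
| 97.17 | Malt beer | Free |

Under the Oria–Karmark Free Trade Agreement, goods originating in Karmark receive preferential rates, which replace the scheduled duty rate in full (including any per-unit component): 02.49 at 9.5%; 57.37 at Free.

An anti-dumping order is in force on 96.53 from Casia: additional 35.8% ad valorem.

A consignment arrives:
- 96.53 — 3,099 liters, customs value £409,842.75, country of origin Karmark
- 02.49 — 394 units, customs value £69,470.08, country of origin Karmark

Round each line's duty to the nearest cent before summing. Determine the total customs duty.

£100,863.49

Line 1 (96.53, Karmark, 3,099 liters, £409,842.75):
Base rate for 96.53 is 23%.
Origin Karmark is the FTA partner but 96.53 is not on the preference list; base rate stands.
The additional-duty order on 96.53 targets Casia, not Karmark; it does not apply.
Duty = £409,842.75 × 23% = £94,263.83.
Line 2 (02.49, Karmark, 394 units, £69,470.08):
Base rate for 02.49 is 16.5% + £1.36/unit.
Origin Karmark qualifies under the Oria–Karmark agreement and 02.49 is covered: preferential rate 9.5% applies instead.
Duty = £69,470.08 × 9.5% = £6,599.66.
Total = £94,263.83 + £6,599.66 = £100,863.49.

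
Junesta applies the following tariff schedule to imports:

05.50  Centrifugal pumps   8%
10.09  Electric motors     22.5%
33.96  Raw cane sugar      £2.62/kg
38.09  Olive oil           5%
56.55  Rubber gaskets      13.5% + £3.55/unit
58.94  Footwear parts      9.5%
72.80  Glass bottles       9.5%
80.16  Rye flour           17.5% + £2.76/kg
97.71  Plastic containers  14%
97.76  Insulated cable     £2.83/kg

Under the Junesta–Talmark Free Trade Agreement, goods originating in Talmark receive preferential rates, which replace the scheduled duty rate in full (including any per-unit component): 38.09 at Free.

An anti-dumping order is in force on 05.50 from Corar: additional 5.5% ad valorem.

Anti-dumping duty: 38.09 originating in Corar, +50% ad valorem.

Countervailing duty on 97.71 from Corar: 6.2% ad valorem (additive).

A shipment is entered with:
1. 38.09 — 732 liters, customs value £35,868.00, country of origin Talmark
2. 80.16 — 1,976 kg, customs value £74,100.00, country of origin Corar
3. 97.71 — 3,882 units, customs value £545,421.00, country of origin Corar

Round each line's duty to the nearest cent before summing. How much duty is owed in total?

Line 1 (38.09, Talmark, 732 liters, £35,868.00):
Base rate for 38.09 is 5%.
Origin Talmark qualifies under the Junesta–Talmark agreement and 38.09 is covered: preferential rate Free applies instead.
The additional-duty order on 38.09 targets Corar, not Talmark; it does not apply.
Duty = £35,868.00 × 0% = £0.00.
Line 2 (80.16, Corar, 1,976 kg, £74,100.00):
Base rate for 80.16 is 17.5% + £2.76/kg.
Duty = £74,100.00 × 17.5% + 1,976 × £2.76 = £18,421.26.
Line 3 (97.71, Corar, 3,882 units, £545,421.00):
Base rate for 97.71 is 14%.
Additional duty on 97.71 from Corar: +6.2%. Applied ad valorem rate: 14% + 6.2% = 20.2%.
Duty = £545,421.00 × 20.2% = £110,175.04.
Total = £0.00 + £18,421.26 + £110,175.04 = £128,596.30.

£128,596.30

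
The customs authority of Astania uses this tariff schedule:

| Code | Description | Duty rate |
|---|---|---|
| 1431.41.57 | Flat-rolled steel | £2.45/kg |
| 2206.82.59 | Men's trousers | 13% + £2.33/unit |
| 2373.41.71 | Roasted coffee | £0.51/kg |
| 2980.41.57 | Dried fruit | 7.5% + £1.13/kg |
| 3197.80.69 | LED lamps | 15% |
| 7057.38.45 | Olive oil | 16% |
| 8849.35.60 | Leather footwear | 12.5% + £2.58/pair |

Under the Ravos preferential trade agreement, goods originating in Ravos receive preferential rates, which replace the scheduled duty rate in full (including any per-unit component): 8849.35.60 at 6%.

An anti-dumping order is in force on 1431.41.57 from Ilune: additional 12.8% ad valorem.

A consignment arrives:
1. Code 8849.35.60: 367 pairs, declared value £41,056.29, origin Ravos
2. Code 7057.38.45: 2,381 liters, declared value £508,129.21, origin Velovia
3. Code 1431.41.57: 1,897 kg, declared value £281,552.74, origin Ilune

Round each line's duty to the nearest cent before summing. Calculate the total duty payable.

Line 1 (8849.35.60, Ravos, 367 pairs, £41,056.29):
Base rate for 8849.35.60 is 12.5% + £2.58/pair.
Origin Ravos qualifies under the Astania–Ravos agreement and 8849.35.60 is covered: preferential rate 6% applies instead.
Duty = £41,056.29 × 6% = £2,463.38.
Line 2 (7057.38.45, Velovia, 2,381 liters, £508,129.21):
Base rate for 7057.38.45 is 16%.
Duty = £508,129.21 × 16% = £81,300.67.
Line 3 (1431.41.57, Ilune, 1,897 kg, £281,552.74):
Base rate for 1431.41.57 is £2.45/kg.
Additional duty on 1431.41.57 from Ilune: +12.8% ad valorem. Applied ad valorem rate = 12.8%.
Duty = £281,552.74 × 12.8% + 1,897 × £2.45 = £40,686.40.
Total = £2,463.38 + £81,300.67 + £40,686.40 = £124,450.45.

£124,450.45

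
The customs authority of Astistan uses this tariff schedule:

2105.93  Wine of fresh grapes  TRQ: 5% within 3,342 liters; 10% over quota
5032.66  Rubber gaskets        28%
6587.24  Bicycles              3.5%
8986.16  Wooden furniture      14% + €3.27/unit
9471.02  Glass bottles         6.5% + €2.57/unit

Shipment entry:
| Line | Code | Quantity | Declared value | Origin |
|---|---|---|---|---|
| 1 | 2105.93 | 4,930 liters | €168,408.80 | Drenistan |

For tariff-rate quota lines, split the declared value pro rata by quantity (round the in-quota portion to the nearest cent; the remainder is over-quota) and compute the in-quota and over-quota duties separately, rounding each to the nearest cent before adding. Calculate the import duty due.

Line 1 (2105.93, Drenistan, 4,930 liters, €168,408.80):
Code 2105.93 is under a tariff-rate quota (threshold 3,342 liters). In-quota: 3,342 liters at 5%; over-quota: 1,588 liters at 10%.
Pro-rata value split: in-quota = €168,408.80 × 3,342/4,930 = €114,162.72; over-quota = €168,408.80 − €114,162.72 = €54,246.08.
In-quota duty = €114,162.72 × 5% = €5,708.14. Over-quota duty = €54,246.08 × 10% = €5,424.61.
Line duty = €5,708.14 + €5,424.61 = €11,132.75.

€11,132.75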